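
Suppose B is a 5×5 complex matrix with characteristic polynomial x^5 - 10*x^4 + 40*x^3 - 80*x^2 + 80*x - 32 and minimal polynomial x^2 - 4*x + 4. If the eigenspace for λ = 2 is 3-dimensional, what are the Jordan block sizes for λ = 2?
Block sizes for λ = 2: [2, 2, 1]

Step 1 — from the characteristic polynomial, algebraic multiplicity of λ = 2 is 5. From dim ker(B − (2)·I) = 3, there are exactly 3 Jordan blocks for λ = 2.
Step 2 — from the minimal polynomial, the factor (x − 2)^2 tells us the largest block for λ = 2 has size 2.
Step 3 — with total size 5, 3 blocks, and largest block 2, the block sizes (in nonincreasing order) are [2, 2, 1].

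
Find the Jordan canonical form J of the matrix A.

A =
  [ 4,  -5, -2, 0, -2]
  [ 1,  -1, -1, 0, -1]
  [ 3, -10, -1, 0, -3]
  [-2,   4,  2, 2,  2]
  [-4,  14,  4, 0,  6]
J_3(2) ⊕ J_1(2) ⊕ J_1(2)

The characteristic polynomial is
  det(x·I − A) = x^5 - 10*x^4 + 40*x^3 - 80*x^2 + 80*x - 32 = (x - 2)^5

Eigenvalues and multiplicities (the geometric multiplicity of λ is n − rank(A − λI), which equals the number of Jordan blocks for λ):
  λ = 2: algebraic multiplicity = 5, geometric multiplicity = 3

Determining the block sizes for each eigenvalue:
  λ = 2: with am = 5 and gm = 3, the partition is not yet determined (e.g. several partitions of 5 into 3 parts exist). Let N = A − (2)·I. Computing rank(N^1) = 2, rank(N^2) = 1, rank(N^3) = 0; the number of blocks of size ≥ j is rank(N^{j−1}) − rank(N^j), giving [3, 1, 1]. So we have 1 block(s) of size 3, 2 block(s) of size 1 → block sizes [3, 1, 1]

Assembling the blocks gives a Jordan form
J =
  [2, 1, 0, 0, 0]
  [0, 2, 1, 0, 0]
  [0, 0, 2, 0, 0]
  [0, 0, 0, 2, 0]
  [0, 0, 0, 0, 2]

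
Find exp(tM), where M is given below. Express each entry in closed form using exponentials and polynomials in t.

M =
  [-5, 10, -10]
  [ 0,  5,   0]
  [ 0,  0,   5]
e^{tM} =
  [exp(-5*t), exp(5*t) - exp(-5*t), -exp(5*t) + exp(-5*t)]
  [0, exp(5*t), 0]
  [0, 0, exp(5*t)]

Strategy: write M = P · J · P⁻¹ where J is a Jordan canonical form, so e^{tM} = P · e^{tJ} · P⁻¹, and e^{tJ} can be computed block-by-block.

M has Jordan form
J =
  [-5, 0, 0]
  [ 0, 5, 0]
  [ 0, 0, 5]
(up to reordering of blocks).

Per-block formulas:
  For a 1×1 block at λ = -5: exp(t · [-5]) = [e^(-5t)].
  For a 1×1 block at λ = 5: exp(t · [5]) = [e^(5t)].

After assembling e^{tJ} and conjugating by P, we get:

e^{tM} =
  [exp(-5*t), exp(5*t) - exp(-5*t), -exp(5*t) + exp(-5*t)]
  [0, exp(5*t), 0]
  [0, 0, exp(5*t)]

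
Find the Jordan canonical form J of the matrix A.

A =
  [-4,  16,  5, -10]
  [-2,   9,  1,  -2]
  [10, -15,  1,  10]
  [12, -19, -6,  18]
J_3(6) ⊕ J_1(6)

The characteristic polynomial is
  det(x·I − A) = x^4 - 24*x^3 + 216*x^2 - 864*x + 1296 = (x - 6)^4

Eigenvalues and multiplicities (the geometric multiplicity of λ is n − rank(A − λI), which equals the number of Jordan blocks for λ):
  λ = 6: algebraic multiplicity = 4, geometric multiplicity = 2

Determining the block sizes for each eigenvalue:
  λ = 6: with am = 4 and gm = 2, the partition is not yet determined (e.g. several partitions of 4 into 2 parts exist). Let N = A − (6)·I. Computing rank(N^1) = 2, rank(N^2) = 1, rank(N^3) = 0; the number of blocks of size ≥ j is rank(N^{j−1}) − rank(N^j), giving [2, 1, 1]. So we have 1 block(s) of size 3, 1 block(s) of size 1 → block sizes [3, 1]

Assembling the blocks gives a Jordan form
J =
  [6, 1, 0, 0]
  [0, 6, 1, 0]
  [0, 0, 6, 0]
  [0, 0, 0, 6]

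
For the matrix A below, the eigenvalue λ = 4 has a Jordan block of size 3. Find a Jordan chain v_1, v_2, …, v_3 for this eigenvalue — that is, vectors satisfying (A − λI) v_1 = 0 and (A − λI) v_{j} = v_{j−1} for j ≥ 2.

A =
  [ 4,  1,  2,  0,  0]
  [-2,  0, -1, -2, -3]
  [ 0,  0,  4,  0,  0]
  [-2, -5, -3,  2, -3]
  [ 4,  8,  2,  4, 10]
A Jordan chain for λ = 4 of length 3:
v_1 = (-2, 0, 0, 2, 0)ᵀ
v_2 = (0, -2, 0, -2, 4)ᵀ
v_3 = (1, 0, 0, 0, 0)ᵀ

Let N = A − (4)·I. We want v_3 with N^3 v_3 = 0 but N^2 v_3 ≠ 0; then v_{j-1} := N · v_j for j = 3, …, 2.

Pick v_3 = (1, 0, 0, 0, 0)ᵀ.
Then v_2 = N · v_3 = (0, -2, 0, -2, 4)ᵀ.
Then v_1 = N · v_2 = (-2, 0, 0, 2, 0)ᵀ.

Sanity check: (A − (4)·I) v_1 = (0, 0, 0, 0, 0)ᵀ = 0. ✓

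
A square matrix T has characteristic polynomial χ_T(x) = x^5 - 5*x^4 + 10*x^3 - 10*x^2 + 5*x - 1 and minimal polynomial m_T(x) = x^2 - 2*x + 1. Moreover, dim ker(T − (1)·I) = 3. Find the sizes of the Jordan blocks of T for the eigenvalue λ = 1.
Block sizes for λ = 1: [2, 2, 1]

Step 1 — from the characteristic polynomial, algebraic multiplicity of λ = 1 is 5. From dim ker(T − (1)·I) = 3, there are exactly 3 Jordan blocks for λ = 1.
Step 2 — from the minimal polynomial, the factor (x − 1)^2 tells us the largest block for λ = 1 has size 2.
Step 3 — with total size 5, 3 blocks, and largest block 2, the block sizes (in nonincreasing order) are [2, 2, 1].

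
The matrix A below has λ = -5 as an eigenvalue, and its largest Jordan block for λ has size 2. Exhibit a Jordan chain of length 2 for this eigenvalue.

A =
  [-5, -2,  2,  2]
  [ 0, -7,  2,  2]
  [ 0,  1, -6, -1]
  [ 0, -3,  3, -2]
A Jordan chain for λ = -5 of length 2:
v_1 = (-2, -2, 1, -3)ᵀ
v_2 = (0, 1, 0, 0)ᵀ

Let N = A − (-5)·I. We want v_2 with N^2 v_2 = 0 but N^1 v_2 ≠ 0; then v_{j-1} := N · v_j for j = 2, …, 2.

Pick v_2 = (0, 1, 0, 0)ᵀ.
Then v_1 = N · v_2 = (-2, -2, 1, -3)ᵀ.

Sanity check: (A − (-5)·I) v_1 = (0, 0, 0, 0)ᵀ = 0. ✓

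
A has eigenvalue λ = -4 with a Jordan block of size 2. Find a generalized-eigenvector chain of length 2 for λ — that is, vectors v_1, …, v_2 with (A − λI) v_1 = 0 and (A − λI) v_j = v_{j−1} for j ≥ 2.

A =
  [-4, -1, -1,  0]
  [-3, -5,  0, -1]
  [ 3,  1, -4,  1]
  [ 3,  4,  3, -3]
A Jordan chain for λ = -4 of length 2:
v_1 = (0, -3, 3, 3)ᵀ
v_2 = (1, 0, 0, 0)ᵀ

Let N = A − (-4)·I. We want v_2 with N^2 v_2 = 0 but N^1 v_2 ≠ 0; then v_{j-1} := N · v_j for j = 2, …, 2.

Pick v_2 = (1, 0, 0, 0)ᵀ.
Then v_1 = N · v_2 = (0, -3, 3, 3)ᵀ.

Sanity check: (A − (-4)·I) v_1 = (0, 0, 0, 0)ᵀ = 0. ✓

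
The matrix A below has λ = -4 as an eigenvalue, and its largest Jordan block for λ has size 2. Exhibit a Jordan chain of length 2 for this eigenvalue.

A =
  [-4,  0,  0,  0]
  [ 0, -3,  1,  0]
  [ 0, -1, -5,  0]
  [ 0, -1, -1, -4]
A Jordan chain for λ = -4 of length 2:
v_1 = (0, 1, -1, -1)ᵀ
v_2 = (0, 1, 0, 0)ᵀ

Let N = A − (-4)·I. We want v_2 with N^2 v_2 = 0 but N^1 v_2 ≠ 0; then v_{j-1} := N · v_j for j = 2, …, 2.

Pick v_2 = (0, 1, 0, 0)ᵀ.
Then v_1 = N · v_2 = (0, 1, -1, -1)ᵀ.

Sanity check: (A − (-4)·I) v_1 = (0, 0, 0, 0)ᵀ = 0. ✓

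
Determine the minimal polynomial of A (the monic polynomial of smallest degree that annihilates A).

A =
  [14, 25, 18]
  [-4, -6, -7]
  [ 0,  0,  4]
x^3 - 12*x^2 + 48*x - 64

The characteristic polynomial is χ_A(x) = (x - 4)^3, so the eigenvalues are known. The minimal polynomial is
  m_A(x) = Π_λ (x − λ)^{k_λ}
where k_λ is the size of the *largest* Jordan block for λ (equivalently, the smallest k with (A − λI)^k v = 0 for every generalised eigenvector v of λ).

  λ = 4: largest Jordan block has size 3, contributing (x − 4)^3

So m_A(x) = (x - 4)^3 = x^3 - 12*x^2 + 48*x - 64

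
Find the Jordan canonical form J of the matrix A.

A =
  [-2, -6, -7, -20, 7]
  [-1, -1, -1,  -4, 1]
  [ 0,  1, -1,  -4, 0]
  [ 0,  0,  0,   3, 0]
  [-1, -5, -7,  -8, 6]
J_3(-1) ⊕ J_1(3) ⊕ J_1(5)

The characteristic polynomial is
  det(x·I − A) = x^5 - 5*x^4 - 6*x^3 + 22*x^2 + 37*x + 15 = (x - 5)*(x - 3)*(x + 1)^3

Eigenvalues and multiplicities (the geometric multiplicity of λ is n − rank(A − λI), which equals the number of Jordan blocks for λ):
  λ = -1: algebraic multiplicity = 3, geometric multiplicity = 1
  λ = 3: algebraic multiplicity = 1, geometric multiplicity = 1
  λ = 5: algebraic multiplicity = 1, geometric multiplicity = 1

Determining the block sizes for each eigenvalue:
  λ = -1: one block (gm = 1), so the single block has size am = 3 → block sizes [3]
  λ = 3: one block (gm = 1), so the single block has size am = 1 → block sizes [1]
  λ = 5: one block (gm = 1), so the single block has size am = 1 → block sizes [1]

Assembling the blocks gives a Jordan form
J =
  [-1,  1,  0, 0, 0]
  [ 0, -1,  1, 0, 0]
  [ 0,  0, -1, 0, 0]
  [ 0,  0,  0, 3, 0]
  [ 0,  0,  0, 0, 5]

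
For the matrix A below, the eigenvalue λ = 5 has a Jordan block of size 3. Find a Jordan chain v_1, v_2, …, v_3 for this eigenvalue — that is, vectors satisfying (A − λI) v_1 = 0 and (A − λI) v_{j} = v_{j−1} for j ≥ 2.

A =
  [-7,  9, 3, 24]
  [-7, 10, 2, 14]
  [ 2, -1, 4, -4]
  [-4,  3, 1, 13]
A Jordan chain for λ = 5 of length 3:
v_1 = (-9, -3, -3, -3)ᵀ
v_2 = (-12, -7, 2, -4)ᵀ
v_3 = (1, 0, 0, 0)ᵀ

Let N = A − (5)·I. We want v_3 with N^3 v_3 = 0 but N^2 v_3 ≠ 0; then v_{j-1} := N · v_j for j = 3, …, 2.

Pick v_3 = (1, 0, 0, 0)ᵀ.
Then v_2 = N · v_3 = (-12, -7, 2, -4)ᵀ.
Then v_1 = N · v_2 = (-9, -3, -3, -3)ᵀ.

Sanity check: (A − (5)·I) v_1 = (0, 0, 0, 0)ᵀ = 0. ✓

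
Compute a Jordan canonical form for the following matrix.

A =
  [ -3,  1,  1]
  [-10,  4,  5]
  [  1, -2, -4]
J_3(-1)

The characteristic polynomial is
  det(x·I − A) = x^3 + 3*x^2 + 3*x + 1 = (x + 1)^3

Eigenvalues and multiplicities (the geometric multiplicity of λ is n − rank(A − λI), which equals the number of Jordan blocks for λ):
  λ = -1: algebraic multiplicity = 3, geometric multiplicity = 1

Determining the block sizes for each eigenvalue:
  λ = -1: one block (gm = 1), so the single block has size am = 3 → block sizes [3]

Assembling the blocks gives a Jordan form
J =
  [-1,  1,  0]
  [ 0, -1,  1]
  [ 0,  0, -1]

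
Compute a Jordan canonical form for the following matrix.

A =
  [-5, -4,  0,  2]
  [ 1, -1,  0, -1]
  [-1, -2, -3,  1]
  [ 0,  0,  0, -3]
J_2(-3) ⊕ J_1(-3) ⊕ J_1(-3)

The characteristic polynomial is
  det(x·I − A) = x^4 + 12*x^3 + 54*x^2 + 108*x + 81 = (x + 3)^4

Eigenvalues and multiplicities (the geometric multiplicity of λ is n − rank(A − λI), which equals the number of Jordan blocks for λ):
  λ = -3: algebraic multiplicity = 4, geometric multiplicity = 3

Determining the block sizes for each eigenvalue:
  λ = -3: 3 blocks summing to 4 forces exactly one block of size 2 and the rest size 1 → block sizes [2, 1, 1]

Assembling the blocks gives a Jordan form
J =
  [-3,  1,  0,  0]
  [ 0, -3,  0,  0]
  [ 0,  0, -3,  0]
  [ 0,  0,  0, -3]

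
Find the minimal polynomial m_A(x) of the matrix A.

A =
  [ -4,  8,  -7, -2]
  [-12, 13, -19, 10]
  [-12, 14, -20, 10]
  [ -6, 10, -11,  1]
x^3 + 9*x^2 + 24*x + 16

The characteristic polynomial is χ_A(x) = (x + 1)^2*(x + 4)^2, so the eigenvalues are known. The minimal polynomial is
  m_A(x) = Π_λ (x − λ)^{k_λ}
where k_λ is the size of the *largest* Jordan block for λ (equivalently, the smallest k with (A − λI)^k v = 0 for every generalised eigenvector v of λ).

  λ = -4: largest Jordan block has size 2, contributing (x + 4)^2
  λ = -1: largest Jordan block has size 1, contributing (x + 1)

So m_A(x) = (x + 1)*(x + 4)^2 = x^3 + 9*x^2 + 24*x + 16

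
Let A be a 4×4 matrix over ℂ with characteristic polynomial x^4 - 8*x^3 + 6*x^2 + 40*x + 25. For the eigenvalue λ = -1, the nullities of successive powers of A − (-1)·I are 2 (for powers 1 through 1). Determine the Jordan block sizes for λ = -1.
Block sizes for λ = -1: [1, 1]

From the dimensions of kernels of powers, the number of Jordan blocks of size at least j is d_j − d_{j−1} where d_j = dim ker(N^j) (with d_0 = 0). Computing the differences gives [2].
The number of blocks of size exactly k is (#blocks of size ≥ k) − (#blocks of size ≥ k + 1), so the partition is: 2 block(s) of size 1.
In nonincreasing order the block sizes are [1, 1].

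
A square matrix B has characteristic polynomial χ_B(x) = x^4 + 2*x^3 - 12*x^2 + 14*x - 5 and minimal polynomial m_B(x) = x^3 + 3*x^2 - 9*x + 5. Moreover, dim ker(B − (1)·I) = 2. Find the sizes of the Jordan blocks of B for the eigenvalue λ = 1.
Block sizes for λ = 1: [2, 1]

Step 1 — from the characteristic polynomial, algebraic multiplicity of λ = 1 is 3. From dim ker(B − (1)·I) = 2, there are exactly 2 Jordan blocks for λ = 1.
Step 2 — from the minimal polynomial, the factor (x − 1)^2 tells us the largest block for λ = 1 has size 2.
Step 3 — with total size 3, 2 blocks, and largest block 2, the block sizes (in nonincreasing order) are [2, 1].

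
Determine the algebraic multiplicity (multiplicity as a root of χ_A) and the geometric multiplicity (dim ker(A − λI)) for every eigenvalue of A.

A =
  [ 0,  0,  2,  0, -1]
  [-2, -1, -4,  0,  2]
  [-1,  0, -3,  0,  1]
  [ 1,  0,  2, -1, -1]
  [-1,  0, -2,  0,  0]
λ = -1: alg = 5, geom = 4

Step 1 — factor the characteristic polynomial to read off the algebraic multiplicities:
  χ_A(x) = (x + 1)^5

Step 2 — compute geometric multiplicities via the rank-nullity identity g(λ) = n − rank(A − λI):
  rank(A − (-1)·I) = 1, so dim ker(A − (-1)·I) = n − 1 = 4

Summary:
  λ = -1: algebraic multiplicity = 5, geometric multiplicity = 4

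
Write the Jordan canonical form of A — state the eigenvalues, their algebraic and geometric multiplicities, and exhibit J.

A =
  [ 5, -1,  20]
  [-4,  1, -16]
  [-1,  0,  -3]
J_3(1)

The characteristic polynomial is
  det(x·I − A) = x^3 - 3*x^2 + 3*x - 1 = (x - 1)^3

Eigenvalues and multiplicities (the geometric multiplicity of λ is n − rank(A − λI), which equals the number of Jordan blocks for λ):
  λ = 1: algebraic multiplicity = 3, geometric multiplicity = 1

Determining the block sizes for each eigenvalue:
  λ = 1: one block (gm = 1), so the single block has size am = 3 → block sizes [3]

Assembling the blocks gives a Jordan form
J =
  [1, 1, 0]
  [0, 1, 1]
  [0, 0, 1]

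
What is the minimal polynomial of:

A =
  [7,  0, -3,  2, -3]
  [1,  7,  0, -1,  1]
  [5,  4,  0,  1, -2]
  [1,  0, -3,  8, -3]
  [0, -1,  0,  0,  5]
x^4 - 21*x^3 + 162*x^2 - 540*x + 648

The characteristic polynomial is χ_A(x) = (x - 6)^4*(x - 3), so the eigenvalues are known. The minimal polynomial is
  m_A(x) = Π_λ (x − λ)^{k_λ}
where k_λ is the size of the *largest* Jordan block for λ (equivalently, the smallest k with (A − λI)^k v = 0 for every generalised eigenvector v of λ).

  λ = 3: largest Jordan block has size 1, contributing (x − 3)
  λ = 6: largest Jordan block has size 3, contributing (x − 6)^3

So m_A(x) = (x - 6)^3*(x - 3) = x^4 - 21*x^3 + 162*x^2 - 540*x + 648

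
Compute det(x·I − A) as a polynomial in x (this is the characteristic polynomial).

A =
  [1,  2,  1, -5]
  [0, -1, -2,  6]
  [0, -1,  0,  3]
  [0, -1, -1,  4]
x^4 - 4*x^3 + 6*x^2 - 4*x + 1

Expanding det(x·I − A) (e.g. by cofactor expansion or by noting that A is similar to its Jordan form J, which has the same characteristic polynomial as A) gives
  χ_A(x) = x^4 - 4*x^3 + 6*x^2 - 4*x + 1
which factors as (x - 1)^4. The eigenvalues (with algebraic multiplicities) are λ = 1 with multiplicity 4.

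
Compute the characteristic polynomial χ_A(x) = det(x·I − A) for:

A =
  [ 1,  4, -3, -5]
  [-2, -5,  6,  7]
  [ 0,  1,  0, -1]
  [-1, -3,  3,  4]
x^4

Expanding det(x·I − A) (e.g. by cofactor expansion or by noting that A is similar to its Jordan form J, which has the same characteristic polynomial as A) gives
  χ_A(x) = x^4
which factors as x^4. The eigenvalues (with algebraic multiplicities) are λ = 0 with multiplicity 4.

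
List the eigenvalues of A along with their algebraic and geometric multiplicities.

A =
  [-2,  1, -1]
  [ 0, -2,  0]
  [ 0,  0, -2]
λ = -2: alg = 3, geom = 2

Step 1 — factor the characteristic polynomial to read off the algebraic multiplicities:
  χ_A(x) = (x + 2)^3

Step 2 — compute geometric multiplicities via the rank-nullity identity g(λ) = n − rank(A − λI):
  rank(A − (-2)·I) = 1, so dim ker(A − (-2)·I) = n − 1 = 2

Summary:
  λ = -2: algebraic multiplicity = 3, geometric multiplicity = 2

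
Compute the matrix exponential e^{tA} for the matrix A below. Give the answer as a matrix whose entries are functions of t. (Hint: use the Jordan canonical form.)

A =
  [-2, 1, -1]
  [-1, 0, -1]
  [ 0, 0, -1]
e^{tA} =
  [-t*exp(-t) + exp(-t), t*exp(-t), -t*exp(-t)]
  [-t*exp(-t), t*exp(-t) + exp(-t), -t*exp(-t)]
  [0, 0, exp(-t)]

Strategy: write A = P · J · P⁻¹ where J is a Jordan canonical form, so e^{tA} = P · e^{tJ} · P⁻¹, and e^{tJ} can be computed block-by-block.

A has Jordan form
J =
  [-1,  1,  0]
  [ 0, -1,  0]
  [ 0,  0, -1]
(up to reordering of blocks).

Per-block formulas:
  For a 1×1 block at λ = -1: exp(t · [-1]) = [e^(-1t)].
  For a 2×2 Jordan block J_2(-1): exp(t · J_2(-1)) = e^(-1t)·(I + t·N), where N is the 2×2 nilpotent shift.

After assembling e^{tJ} and conjugating by P, we get:

e^{tA} =
  [-t*exp(-t) + exp(-t), t*exp(-t), -t*exp(-t)]
  [-t*exp(-t), t*exp(-t) + exp(-t), -t*exp(-t)]
  [0, 0, exp(-t)]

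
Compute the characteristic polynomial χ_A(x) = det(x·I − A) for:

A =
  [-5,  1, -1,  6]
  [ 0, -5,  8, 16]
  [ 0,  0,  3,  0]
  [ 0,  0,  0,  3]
x^4 + 4*x^3 - 26*x^2 - 60*x + 225

Expanding det(x·I − A) (e.g. by cofactor expansion or by noting that A is similar to its Jordan form J, which has the same characteristic polynomial as A) gives
  χ_A(x) = x^4 + 4*x^3 - 26*x^2 - 60*x + 225
which factors as (x - 3)^2*(x + 5)^2. The eigenvalues (with algebraic multiplicities) are λ = -5 with multiplicity 2, λ = 3 with multiplicity 2.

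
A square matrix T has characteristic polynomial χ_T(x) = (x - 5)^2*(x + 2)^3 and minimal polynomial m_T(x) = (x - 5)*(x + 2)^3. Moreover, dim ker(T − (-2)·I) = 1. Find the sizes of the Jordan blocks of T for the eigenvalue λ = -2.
Block sizes for λ = -2: [3]

Step 1 — from the characteristic polynomial, algebraic multiplicity of λ = -2 is 3. From dim ker(T − (-2)·I) = 1, there are exactly 1 Jordan blocks for λ = -2.
Step 2 — from the minimal polynomial, the factor (x + 2)^3 tells us the largest block for λ = -2 has size 3.
Step 3 — with total size 3, 1 blocks, and largest block 3, the block sizes (in nonincreasing order) are [3].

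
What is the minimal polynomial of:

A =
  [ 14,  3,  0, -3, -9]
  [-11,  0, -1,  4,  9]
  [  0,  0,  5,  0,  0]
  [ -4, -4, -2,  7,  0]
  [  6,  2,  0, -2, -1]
x^3 - 15*x^2 + 75*x - 125

The characteristic polynomial is χ_A(x) = (x - 5)^5, so the eigenvalues are known. The minimal polynomial is
  m_A(x) = Π_λ (x − λ)^{k_λ}
where k_λ is the size of the *largest* Jordan block for λ (equivalently, the smallest k with (A − λI)^k v = 0 for every generalised eigenvector v of λ).

  λ = 5: largest Jordan block has size 3, contributing (x − 5)^3

So m_A(x) = (x - 5)^3 = x^3 - 15*x^2 + 75*x - 125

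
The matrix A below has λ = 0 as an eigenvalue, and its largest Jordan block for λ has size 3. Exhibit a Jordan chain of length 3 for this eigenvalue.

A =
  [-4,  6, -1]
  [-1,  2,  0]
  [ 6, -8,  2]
A Jordan chain for λ = 0 of length 3:
v_1 = (4, 2, -4)ᵀ
v_2 = (-4, -1, 6)ᵀ
v_3 = (1, 0, 0)ᵀ

Let N = A − (0)·I. We want v_3 with N^3 v_3 = 0 but N^2 v_3 ≠ 0; then v_{j-1} := N · v_j for j = 3, …, 2.

Pick v_3 = (1, 0, 0)ᵀ.
Then v_2 = N · v_3 = (-4, -1, 6)ᵀ.
Then v_1 = N · v_2 = (4, 2, -4)ᵀ.

Sanity check: (A − (0)·I) v_1 = (0, 0, 0)ᵀ = 0. ✓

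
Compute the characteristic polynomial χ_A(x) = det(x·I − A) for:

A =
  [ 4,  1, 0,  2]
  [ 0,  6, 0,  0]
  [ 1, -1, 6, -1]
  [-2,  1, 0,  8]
x^4 - 24*x^3 + 216*x^2 - 864*x + 1296

Expanding det(x·I − A) (e.g. by cofactor expansion or by noting that A is similar to its Jordan form J, which has the same characteristic polynomial as A) gives
  χ_A(x) = x^4 - 24*x^3 + 216*x^2 - 864*x + 1296
which factors as (x - 6)^4. The eigenvalues (with algebraic multiplicities) are λ = 6 with multiplicity 4.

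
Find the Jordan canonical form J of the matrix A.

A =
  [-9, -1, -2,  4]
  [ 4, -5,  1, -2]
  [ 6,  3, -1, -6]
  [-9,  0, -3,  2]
J_2(-4) ⊕ J_1(-4) ⊕ J_1(-1)

The characteristic polynomial is
  det(x·I − A) = x^4 + 13*x^3 + 60*x^2 + 112*x + 64 = (x + 1)*(x + 4)^3

Eigenvalues and multiplicities (the geometric multiplicity of λ is n − rank(A − λI), which equals the number of Jordan blocks for λ):
  λ = -4: algebraic multiplicity = 3, geometric multiplicity = 2
  λ = -1: algebraic multiplicity = 1, geometric multiplicity = 1

Determining the block sizes for each eigenvalue:
  λ = -4: 2 blocks summing to 3 forces exactly one block of size 2 and the rest size 1 → block sizes [2, 1]
  λ = -1: one block (gm = 1), so the single block has size am = 1 → block sizes [1]

Assembling the blocks gives a Jordan form
J =
  [-4,  1,  0,  0]
  [ 0, -4,  0,  0]
  [ 0,  0, -4,  0]
  [ 0,  0,  0, -1]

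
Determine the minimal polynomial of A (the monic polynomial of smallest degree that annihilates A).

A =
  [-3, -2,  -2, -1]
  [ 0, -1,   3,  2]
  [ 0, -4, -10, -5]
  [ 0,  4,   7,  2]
x^3 + 9*x^2 + 27*x + 27

The characteristic polynomial is χ_A(x) = (x + 3)^4, so the eigenvalues are known. The minimal polynomial is
  m_A(x) = Π_λ (x − λ)^{k_λ}
where k_λ is the size of the *largest* Jordan block for λ (equivalently, the smallest k with (A − λI)^k v = 0 for every generalised eigenvector v of λ).

  λ = -3: largest Jordan block has size 3, contributing (x + 3)^3

So m_A(x) = (x + 3)^3 = x^3 + 9*x^2 + 27*x + 27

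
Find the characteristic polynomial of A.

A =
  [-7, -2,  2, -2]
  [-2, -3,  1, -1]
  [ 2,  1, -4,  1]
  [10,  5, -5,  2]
x^4 + 12*x^3 + 54*x^2 + 108*x + 81

Expanding det(x·I − A) (e.g. by cofactor expansion or by noting that A is similar to its Jordan form J, which has the same characteristic polynomial as A) gives
  χ_A(x) = x^4 + 12*x^3 + 54*x^2 + 108*x + 81
which factors as (x + 3)^4. The eigenvalues (with algebraic multiplicities) are λ = -3 with multiplicity 4.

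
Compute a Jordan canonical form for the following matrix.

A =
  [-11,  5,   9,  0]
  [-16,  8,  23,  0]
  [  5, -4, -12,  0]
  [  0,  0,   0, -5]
J_3(-5) ⊕ J_1(-5)

The characteristic polynomial is
  det(x·I − A) = x^4 + 20*x^3 + 150*x^2 + 500*x + 625 = (x + 5)^4

Eigenvalues and multiplicities (the geometric multiplicity of λ is n − rank(A − λI), which equals the number of Jordan blocks for λ):
  λ = -5: algebraic multiplicity = 4, geometric multiplicity = 2

Determining the block sizes for each eigenvalue:
  λ = -5: with am = 4 and gm = 2, the partition is not yet determined (e.g. several partitions of 4 into 2 parts exist). Let N = A − (-5)·I. Computing rank(N^1) = 2, rank(N^2) = 1, rank(N^3) = 0; the number of blocks of size ≥ j is rank(N^{j−1}) − rank(N^j), giving [2, 1, 1]. So we have 1 block(s) of size 3, 1 block(s) of size 1 → block sizes [3, 1]

Assembling the blocks gives a Jordan form
J =
  [-5,  1,  0,  0]
  [ 0, -5,  1,  0]
  [ 0,  0, -5,  0]
  [ 0,  0,  0, -5]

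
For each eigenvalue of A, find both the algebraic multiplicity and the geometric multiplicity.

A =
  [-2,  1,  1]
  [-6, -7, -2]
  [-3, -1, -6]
λ = -5: alg = 3, geom = 2

Step 1 — factor the characteristic polynomial to read off the algebraic multiplicities:
  χ_A(x) = (x + 5)^3

Step 2 — compute geometric multiplicities via the rank-nullity identity g(λ) = n − rank(A − λI):
  rank(A − (-5)·I) = 1, so dim ker(A − (-5)·I) = n − 1 = 2

Summary:
  λ = -5: algebraic multiplicity = 3, geometric multiplicity = 2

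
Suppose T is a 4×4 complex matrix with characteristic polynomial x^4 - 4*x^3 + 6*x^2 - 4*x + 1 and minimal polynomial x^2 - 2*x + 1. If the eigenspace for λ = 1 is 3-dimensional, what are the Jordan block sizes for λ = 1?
Block sizes for λ = 1: [2, 1, 1]

Step 1 — from the characteristic polynomial, algebraic multiplicity of λ = 1 is 4. From dim ker(T − (1)·I) = 3, there are exactly 3 Jordan blocks for λ = 1.
Step 2 — from the minimal polynomial, the factor (x − 1)^2 tells us the largest block for λ = 1 has size 2.
Step 3 — with total size 4, 3 blocks, and largest block 2, the block sizes (in nonincreasing order) are [2, 1, 1].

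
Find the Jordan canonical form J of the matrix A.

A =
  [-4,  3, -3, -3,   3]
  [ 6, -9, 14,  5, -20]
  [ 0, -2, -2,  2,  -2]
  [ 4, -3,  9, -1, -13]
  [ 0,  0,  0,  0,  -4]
J_3(-4) ⊕ J_1(-4) ⊕ J_1(-4)

The characteristic polynomial is
  det(x·I − A) = x^5 + 20*x^4 + 160*x^3 + 640*x^2 + 1280*x + 1024 = (x + 4)^5

Eigenvalues and multiplicities (the geometric multiplicity of λ is n − rank(A − λI), which equals the number of Jordan blocks for λ):
  λ = -4: algebraic multiplicity = 5, geometric multiplicity = 3

Determining the block sizes for each eigenvalue:
  λ = -4: with am = 5 and gm = 3, the partition is not yet determined (e.g. several partitions of 5 into 3 parts exist). Let N = A − (-4)·I. Computing rank(N^1) = 2, rank(N^2) = 1, rank(N^3) = 0; the number of blocks of size ≥ j is rank(N^{j−1}) − rank(N^j), giving [3, 1, 1]. So we have 1 block(s) of size 3, 2 block(s) of size 1 → block sizes [3, 1, 1]

Assembling the blocks gives a Jordan form
J =
  [-4,  1,  0,  0,  0]
  [ 0, -4,  1,  0,  0]
  [ 0,  0, -4,  0,  0]
  [ 0,  0,  0, -4,  0]
  [ 0,  0,  0,  0, -4]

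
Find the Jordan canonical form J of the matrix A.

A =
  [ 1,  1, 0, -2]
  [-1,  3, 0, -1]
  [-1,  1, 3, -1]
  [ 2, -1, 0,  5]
J_3(3) ⊕ J_1(3)

The characteristic polynomial is
  det(x·I − A) = x^4 - 12*x^3 + 54*x^2 - 108*x + 81 = (x - 3)^4

Eigenvalues and multiplicities (the geometric multiplicity of λ is n − rank(A − λI), which equals the number of Jordan blocks for λ):
  λ = 3: algebraic multiplicity = 4, geometric multiplicity = 2

Determining the block sizes for each eigenvalue:
  λ = 3: with am = 4 and gm = 2, the partition is not yet determined (e.g. several partitions of 4 into 2 parts exist). Let N = A − (3)·I. Computing rank(N^1) = 2, rank(N^2) = 1, rank(N^3) = 0; the number of blocks of size ≥ j is rank(N^{j−1}) − rank(N^j), giving [2, 1, 1]. So we have 1 block(s) of size 3, 1 block(s) of size 1 → block sizes [3, 1]

Assembling the blocks gives a Jordan form
J =
  [3, 1, 0, 0]
  [0, 3, 1, 0]
  [0, 0, 3, 0]
  [0, 0, 0, 3]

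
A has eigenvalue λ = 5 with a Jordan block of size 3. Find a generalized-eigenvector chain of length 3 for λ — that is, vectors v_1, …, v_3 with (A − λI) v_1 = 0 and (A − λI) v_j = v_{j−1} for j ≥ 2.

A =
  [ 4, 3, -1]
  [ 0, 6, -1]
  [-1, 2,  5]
A Jordan chain for λ = 5 of length 3:
v_1 = (2, 1, 1)ᵀ
v_2 = (-1, 0, -1)ᵀ
v_3 = (1, 0, 0)ᵀ

Let N = A − (5)·I. We want v_3 with N^3 v_3 = 0 but N^2 v_3 ≠ 0; then v_{j-1} := N · v_j for j = 3, …, 2.

Pick v_3 = (1, 0, 0)ᵀ.
Then v_2 = N · v_3 = (-1, 0, -1)ᵀ.
Then v_1 = N · v_2 = (2, 1, 1)ᵀ.

Sanity check: (A − (5)·I) v_1 = (0, 0, 0)ᵀ = 0. ✓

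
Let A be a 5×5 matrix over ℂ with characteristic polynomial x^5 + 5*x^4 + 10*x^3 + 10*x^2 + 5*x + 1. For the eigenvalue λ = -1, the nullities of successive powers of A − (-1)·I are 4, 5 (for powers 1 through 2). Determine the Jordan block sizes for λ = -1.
Block sizes for λ = -1: [2, 1, 1, 1]

From the dimensions of kernels of powers, the number of Jordan blocks of size at least j is d_j − d_{j−1} where d_j = dim ker(N^j) (with d_0 = 0). Computing the differences gives [4, 1].
The number of blocks of size exactly k is (#blocks of size ≥ k) − (#blocks of size ≥ k + 1), so the partition is: 3 block(s) of size 1, 1 block(s) of size 2.
In nonincreasing order the block sizes are [2, 1, 1, 1].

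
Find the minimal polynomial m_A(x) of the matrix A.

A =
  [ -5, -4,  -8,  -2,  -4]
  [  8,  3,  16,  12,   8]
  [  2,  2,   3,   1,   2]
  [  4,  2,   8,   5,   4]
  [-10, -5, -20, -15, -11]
x^2 + 2*x + 1

The characteristic polynomial is χ_A(x) = (x + 1)^5, so the eigenvalues are known. The minimal polynomial is
  m_A(x) = Π_λ (x − λ)^{k_λ}
where k_λ is the size of the *largest* Jordan block for λ (equivalently, the smallest k with (A − λI)^k v = 0 for every generalised eigenvector v of λ).

  λ = -1: largest Jordan block has size 2, contributing (x + 1)^2

So m_A(x) = (x + 1)^2 = x^2 + 2*x + 1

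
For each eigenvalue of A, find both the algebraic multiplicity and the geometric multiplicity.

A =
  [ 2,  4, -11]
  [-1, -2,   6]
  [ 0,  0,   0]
λ = 0: alg = 3, geom = 1

Step 1 — factor the characteristic polynomial to read off the algebraic multiplicities:
  χ_A(x) = x^3

Step 2 — compute geometric multiplicities via the rank-nullity identity g(λ) = n − rank(A − λI):
  rank(A − (0)·I) = 2, so dim ker(A − (0)·I) = n − 2 = 1

Summary:
  λ = 0: algebraic multiplicity = 3, geometric multiplicity = 1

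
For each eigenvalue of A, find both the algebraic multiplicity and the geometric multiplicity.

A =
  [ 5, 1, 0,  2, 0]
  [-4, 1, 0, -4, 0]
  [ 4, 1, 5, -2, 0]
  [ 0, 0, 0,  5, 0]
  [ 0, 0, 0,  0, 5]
λ = 3: alg = 2, geom = 1; λ = 5: alg = 3, geom = 3

Step 1 — factor the characteristic polynomial to read off the algebraic multiplicities:
  χ_A(x) = (x - 5)^3*(x - 3)^2

Step 2 — compute geometric multiplicities via the rank-nullity identity g(λ) = n − rank(A − λI):
  rank(A − (3)·I) = 4, so dim ker(A − (3)·I) = n − 4 = 1
  rank(A − (5)·I) = 2, so dim ker(A − (5)·I) = n − 2 = 3

Summary:
  λ = 3: algebraic multiplicity = 2, geometric multiplicity = 1
  λ = 5: algebraic multiplicity = 3, geometric multiplicity = 3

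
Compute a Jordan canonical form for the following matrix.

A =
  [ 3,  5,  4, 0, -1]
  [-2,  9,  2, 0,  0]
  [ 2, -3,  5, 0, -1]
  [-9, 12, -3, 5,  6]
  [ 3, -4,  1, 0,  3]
J_3(5) ⊕ J_1(5) ⊕ J_1(5)

The characteristic polynomial is
  det(x·I − A) = x^5 - 25*x^4 + 250*x^3 - 1250*x^2 + 3125*x - 3125 = (x - 5)^5

Eigenvalues and multiplicities (the geometric multiplicity of λ is n − rank(A − λI), which equals the number of Jordan blocks for λ):
  λ = 5: algebraic multiplicity = 5, geometric multiplicity = 3

Determining the block sizes for each eigenvalue:
  λ = 5: with am = 5 and gm = 3, the partition is not yet determined (e.g. several partitions of 5 into 3 parts exist). Let N = A − (5)·I. Computing rank(N^1) = 2, rank(N^2) = 1, rank(N^3) = 0; the number of blocks of size ≥ j is rank(N^{j−1}) − rank(N^j), giving [3, 1, 1]. So we have 1 block(s) of size 3, 2 block(s) of size 1 → block sizes [3, 1, 1]

Assembling the blocks gives a Jordan form
J =
  [5, 1, 0, 0, 0]
  [0, 5, 1, 0, 0]
  [0, 0, 5, 0, 0]
  [0, 0, 0, 5, 0]
  [0, 0, 0, 0, 5]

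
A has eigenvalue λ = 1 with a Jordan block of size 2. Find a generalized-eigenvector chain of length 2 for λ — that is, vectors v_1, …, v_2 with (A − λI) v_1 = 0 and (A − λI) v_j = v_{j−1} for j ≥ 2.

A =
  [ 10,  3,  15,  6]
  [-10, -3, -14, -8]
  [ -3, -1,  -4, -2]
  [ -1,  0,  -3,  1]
A Jordan chain for λ = 1 of length 2:
v_1 = (9, -10, -3, -1)ᵀ
v_2 = (1, 0, 0, 0)ᵀ

Let N = A − (1)·I. We want v_2 with N^2 v_2 = 0 but N^1 v_2 ≠ 0; then v_{j-1} := N · v_j for j = 2, …, 2.

Pick v_2 = (1, 0, 0, 0)ᵀ.
Then v_1 = N · v_2 = (9, -10, -3, -1)ᵀ.

Sanity check: (A − (1)·I) v_1 = (0, 0, 0, 0)ᵀ = 0. ✓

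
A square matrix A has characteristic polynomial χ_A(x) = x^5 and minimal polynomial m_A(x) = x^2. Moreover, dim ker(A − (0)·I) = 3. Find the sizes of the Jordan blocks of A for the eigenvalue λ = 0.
Block sizes for λ = 0: [2, 2, 1]

Step 1 — from the characteristic polynomial, algebraic multiplicity of λ = 0 is 5. From dim ker(A − (0)·I) = 3, there are exactly 3 Jordan blocks for λ = 0.
Step 2 — from the minimal polynomial, the factor (x − 0)^2 tells us the largest block for λ = 0 has size 2.
Step 3 — with total size 5, 3 blocks, and largest block 2, the block sizes (in nonincreasing order) are [2, 2, 1].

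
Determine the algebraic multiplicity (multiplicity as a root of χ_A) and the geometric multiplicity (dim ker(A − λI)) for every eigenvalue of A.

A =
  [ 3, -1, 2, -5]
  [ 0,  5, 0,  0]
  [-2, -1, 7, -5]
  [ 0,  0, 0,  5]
λ = 5: alg = 4, geom = 3

Step 1 — factor the characteristic polynomial to read off the algebraic multiplicities:
  χ_A(x) = (x - 5)^4

Step 2 — compute geometric multiplicities via the rank-nullity identity g(λ) = n − rank(A − λI):
  rank(A − (5)·I) = 1, so dim ker(A − (5)·I) = n − 1 = 3

Summary:
  λ = 5: algebraic multiplicity = 4, geometric multiplicity = 3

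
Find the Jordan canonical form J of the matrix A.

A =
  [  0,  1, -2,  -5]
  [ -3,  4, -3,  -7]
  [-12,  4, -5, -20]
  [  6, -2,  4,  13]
J_3(3) ⊕ J_1(3)

The characteristic polynomial is
  det(x·I − A) = x^4 - 12*x^3 + 54*x^2 - 108*x + 81 = (x - 3)^4

Eigenvalues and multiplicities (the geometric multiplicity of λ is n − rank(A − λI), which equals the number of Jordan blocks for λ):
  λ = 3: algebraic multiplicity = 4, geometric multiplicity = 2

Determining the block sizes for each eigenvalue:
  λ = 3: with am = 4 and gm = 2, the partition is not yet determined (e.g. several partitions of 4 into 2 parts exist). Let N = A − (3)·I. Computing rank(N^1) = 2, rank(N^2) = 1, rank(N^3) = 0; the number of blocks of size ≥ j is rank(N^{j−1}) − rank(N^j), giving [2, 1, 1]. So we have 1 block(s) of size 3, 1 block(s) of size 1 → block sizes [3, 1]

Assembling the blocks gives a Jordan form
J =
  [3, 1, 0, 0]
  [0, 3, 1, 0]
  [0, 0, 3, 0]
  [0, 0, 0, 3]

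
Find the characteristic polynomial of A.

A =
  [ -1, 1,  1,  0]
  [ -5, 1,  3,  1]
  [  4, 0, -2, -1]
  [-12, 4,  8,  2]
x^4

Expanding det(x·I − A) (e.g. by cofactor expansion or by noting that A is similar to its Jordan form J, which has the same characteristic polynomial as A) gives
  χ_A(x) = x^4
which factors as x^4. The eigenvalues (with algebraic multiplicities) are λ = 0 with multiplicity 4.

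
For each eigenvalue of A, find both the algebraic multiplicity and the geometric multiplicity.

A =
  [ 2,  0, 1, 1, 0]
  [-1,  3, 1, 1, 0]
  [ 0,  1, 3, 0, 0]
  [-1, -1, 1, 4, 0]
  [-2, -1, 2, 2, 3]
λ = 3: alg = 5, geom = 3

Step 1 — factor the characteristic polynomial to read off the algebraic multiplicities:
  χ_A(x) = (x - 3)^5

Step 2 — compute geometric multiplicities via the rank-nullity identity g(λ) = n − rank(A − λI):
  rank(A − (3)·I) = 2, so dim ker(A − (3)·I) = n − 2 = 3

Summary:
  λ = 3: algebraic multiplicity = 5, geometric multiplicity = 3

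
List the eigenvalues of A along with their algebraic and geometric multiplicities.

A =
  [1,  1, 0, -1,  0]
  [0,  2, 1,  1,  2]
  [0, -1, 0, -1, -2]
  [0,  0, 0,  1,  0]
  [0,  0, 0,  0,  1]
λ = 1: alg = 5, geom = 3

Step 1 — factor the characteristic polynomial to read off the algebraic multiplicities:
  χ_A(x) = (x - 1)^5

Step 2 — compute geometric multiplicities via the rank-nullity identity g(λ) = n − rank(A − λI):
  rank(A − (1)·I) = 2, so dim ker(A − (1)·I) = n − 2 = 3

Summary:
  λ = 1: algebraic multiplicity = 5, geometric multiplicity = 3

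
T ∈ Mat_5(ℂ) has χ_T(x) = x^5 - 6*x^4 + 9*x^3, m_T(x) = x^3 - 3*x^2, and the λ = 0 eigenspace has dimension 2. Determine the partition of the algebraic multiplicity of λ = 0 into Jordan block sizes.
Block sizes for λ = 0: [2, 1]

Step 1 — from the characteristic polynomial, algebraic multiplicity of λ = 0 is 3. From dim ker(T − (0)·I) = 2, there are exactly 2 Jordan blocks for λ = 0.
Step 2 — from the minimal polynomial, the factor (x − 0)^2 tells us the largest block for λ = 0 has size 2.
Step 3 — with total size 3, 2 blocks, and largest block 2, the block sizes (in nonincreasing order) are [2, 1].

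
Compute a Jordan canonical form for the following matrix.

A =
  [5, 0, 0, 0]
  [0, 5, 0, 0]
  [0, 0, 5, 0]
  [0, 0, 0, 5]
J_1(5) ⊕ J_1(5) ⊕ J_1(5) ⊕ J_1(5)

The characteristic polynomial is
  det(x·I − A) = x^4 - 20*x^3 + 150*x^2 - 500*x + 625 = (x - 5)^4

Eigenvalues and multiplicities (the geometric multiplicity of λ is n − rank(A − λI), which equals the number of Jordan blocks for λ):
  λ = 5: algebraic multiplicity = 4, geometric multiplicity = 4

Determining the block sizes for each eigenvalue:
  λ = 5: gm = am = 4, so every block has size 1 → block sizes [1, 1, 1, 1]

Assembling the blocks gives a Jordan form
J =
  [5, 0, 0, 0]
  [0, 5, 0, 0]
  [0, 0, 5, 0]
  [0, 0, 0, 5]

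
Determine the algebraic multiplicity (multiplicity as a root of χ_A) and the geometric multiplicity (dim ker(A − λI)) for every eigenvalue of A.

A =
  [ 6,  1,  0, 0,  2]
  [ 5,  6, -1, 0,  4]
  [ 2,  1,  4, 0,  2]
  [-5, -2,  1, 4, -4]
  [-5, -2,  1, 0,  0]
λ = 4: alg = 5, geom = 3

Step 1 — factor the characteristic polynomial to read off the algebraic multiplicities:
  χ_A(x) = (x - 4)^5

Step 2 — compute geometric multiplicities via the rank-nullity identity g(λ) = n − rank(A − λI):
  rank(A − (4)·I) = 2, so dim ker(A − (4)·I) = n − 2 = 3

Summary:
  λ = 4: algebraic multiplicity = 5, geometric multiplicity = 3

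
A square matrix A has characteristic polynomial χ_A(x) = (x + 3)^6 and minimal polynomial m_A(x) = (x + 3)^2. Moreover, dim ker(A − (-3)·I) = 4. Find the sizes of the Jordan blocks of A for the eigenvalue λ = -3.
Block sizes for λ = -3: [2, 2, 1, 1]

Step 1 — from the characteristic polynomial, algebraic multiplicity of λ = -3 is 6. From dim ker(A − (-3)·I) = 4, there are exactly 4 Jordan blocks for λ = -3.
Step 2 — from the minimal polynomial, the factor (x + 3)^2 tells us the largest block for λ = -3 has size 2.
Step 3 — with total size 6, 4 blocks, and largest block 2, the block sizes (in nonincreasing order) are [2, 2, 1, 1].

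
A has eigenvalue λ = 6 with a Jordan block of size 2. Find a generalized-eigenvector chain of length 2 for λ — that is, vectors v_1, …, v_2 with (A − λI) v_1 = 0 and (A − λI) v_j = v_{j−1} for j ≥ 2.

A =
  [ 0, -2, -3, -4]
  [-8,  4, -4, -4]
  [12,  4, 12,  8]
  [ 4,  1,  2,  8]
A Jordan chain for λ = 6 of length 2:
v_1 = (-6, -8, 12, 4)ᵀ
v_2 = (1, 0, 0, 0)ᵀ

Let N = A − (6)·I. We want v_2 with N^2 v_2 = 0 but N^1 v_2 ≠ 0; then v_{j-1} := N · v_j for j = 2, …, 2.

Pick v_2 = (1, 0, 0, 0)ᵀ.
Then v_1 = N · v_2 = (-6, -8, 12, 4)ᵀ.

Sanity check: (A − (6)·I) v_1 = (0, 0, 0, 0)ᵀ = 0. ✓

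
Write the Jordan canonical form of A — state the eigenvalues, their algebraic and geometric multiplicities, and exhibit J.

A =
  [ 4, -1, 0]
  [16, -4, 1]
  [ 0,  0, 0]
J_3(0)

The characteristic polynomial is
  det(x·I − A) = x^3

Eigenvalues and multiplicities (the geometric multiplicity of λ is n − rank(A − λI), which equals the number of Jordan blocks for λ):
  λ = 0: algebraic multiplicity = 3, geometric multiplicity = 1

Determining the block sizes for each eigenvalue:
  λ = 0: one block (gm = 1), so the single block has size am = 3 → block sizes [3]

Assembling the blocks gives a Jordan form
J =
  [0, 1, 0]
  [0, 0, 1]
  [0, 0, 0]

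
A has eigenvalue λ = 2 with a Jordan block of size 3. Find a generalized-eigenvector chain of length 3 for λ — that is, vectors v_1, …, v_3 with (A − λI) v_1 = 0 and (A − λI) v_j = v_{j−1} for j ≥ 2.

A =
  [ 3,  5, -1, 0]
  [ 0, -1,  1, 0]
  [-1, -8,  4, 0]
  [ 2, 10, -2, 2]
A Jordan chain for λ = 2 of length 3:
v_1 = (2, -1, -3, 4)ᵀ
v_2 = (1, 0, -1, 2)ᵀ
v_3 = (1, 0, 0, 0)ᵀ

Let N = A − (2)·I. We want v_3 with N^3 v_3 = 0 but N^2 v_3 ≠ 0; then v_{j-1} := N · v_j for j = 3, …, 2.

Pick v_3 = (1, 0, 0, 0)ᵀ.
Then v_2 = N · v_3 = (1, 0, -1, 2)ᵀ.
Then v_1 = N · v_2 = (2, -1, -3, 4)ᵀ.

Sanity check: (A − (2)·I) v_1 = (0, 0, 0, 0)ᵀ = 0. ✓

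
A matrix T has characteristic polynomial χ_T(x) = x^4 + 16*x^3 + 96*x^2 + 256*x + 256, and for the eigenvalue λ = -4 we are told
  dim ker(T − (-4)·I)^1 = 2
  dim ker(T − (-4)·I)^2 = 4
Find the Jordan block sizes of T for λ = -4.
Block sizes for λ = -4: [2, 2]

From the dimensions of kernels of powers, the number of Jordan blocks of size at least j is d_j − d_{j−1} where d_j = dim ker(N^j) (with d_0 = 0). Computing the differences gives [2, 2].
The number of blocks of size exactly k is (#blocks of size ≥ k) − (#blocks of size ≥ k + 1), so the partition is: 2 block(s) of size 2.
In nonincreasing order the block sizes are [2, 2].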